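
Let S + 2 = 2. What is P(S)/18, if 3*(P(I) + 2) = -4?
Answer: -5/27 ≈ -0.18519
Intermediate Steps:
S = 0 (S = -2 + 2 = 0)
P(I) = -10/3 (P(I) = -2 + (⅓)*(-4) = -2 - 4/3 = -10/3)
P(S)/18 = -10/3/18 = (1/18)*(-10/3) = -5/27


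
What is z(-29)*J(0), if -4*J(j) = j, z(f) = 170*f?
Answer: 0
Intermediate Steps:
J(j) = -j/4
z(-29)*J(0) = (170*(-29))*(-¼*0) = -4930*0 = 0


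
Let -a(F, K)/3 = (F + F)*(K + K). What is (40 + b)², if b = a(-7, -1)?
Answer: 1936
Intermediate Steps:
a(F, K) = -12*F*K (a(F, K) = -3*(F + F)*(K + K) = -3*2*F*2*K = -12*F*K)
b = -84 (b = -12*(-7)*(-1) = -84)
(40 + b)² = (40 - 84)² = (-44)² = 1936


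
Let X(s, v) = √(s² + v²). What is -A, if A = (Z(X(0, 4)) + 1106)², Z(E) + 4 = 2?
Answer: -1218816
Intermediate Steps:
Z(E) = -2 (Z(E) = -4 + 2 = -2)
A = 1218816 (A = (-2 + 1106)² = 1104² = 1218816)
-A = -1*1218816 = -1218816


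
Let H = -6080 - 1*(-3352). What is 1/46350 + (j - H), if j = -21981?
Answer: -892376549/46350 ≈ -19253.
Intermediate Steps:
H = -2728 (H = -6080 + 3352 = -2728)
1/46350 + (j - H) = 1/46350 + (-21981 - 1*(-2728)) = 1/46350 + (-21981 + 2728) = 1/46350 - 19253 = -892376549/46350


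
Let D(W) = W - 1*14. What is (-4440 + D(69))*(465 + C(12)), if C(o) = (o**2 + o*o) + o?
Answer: -3354525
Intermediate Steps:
C(o) = o + 2*o**2 (C(o) = (o**2 + o**2) + o = 2*o**2 + o = o + 2*o**2)
D(W) = -14 + W (D(W) = W - 14 = -14 + W)
(-4440 + D(69))*(465 + C(12)) = (-4440 + (-14 + 69))*(465 + 12*(1 + 2*12)) = (-4440 + 55)*(465 + 12*(1 + 24)) = -4385*(465 + 12*25) = -4385*(465 + 300) = -4385*765 = -3354525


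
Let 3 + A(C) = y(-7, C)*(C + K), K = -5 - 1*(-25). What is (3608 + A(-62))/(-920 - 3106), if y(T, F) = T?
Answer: -3899/4026 ≈ -0.96846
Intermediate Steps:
K = 20 (K = -5 + 25 = 20)
A(C) = -143 - 7*C (A(C) = -3 - 7*(C + 20) = -3 - 7*(20 + C) = -3 + (-140 - 7*C) = -143 - 7*C)
(3608 + A(-62))/(-920 - 3106) = (3608 + (-143 - 7*(-62)))/(-920 - 3106) = (3608 + (-143 + 434))/(-4026) = (3608 + 291)*(-1/4026) = 3899*(-1/4026) = -3899/4026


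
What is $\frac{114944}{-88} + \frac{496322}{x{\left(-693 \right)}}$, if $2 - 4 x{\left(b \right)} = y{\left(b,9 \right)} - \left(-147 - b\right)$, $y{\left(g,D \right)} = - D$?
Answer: $\frac{13835192}{6127} \approx 2258.1$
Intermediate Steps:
$x{\left(b \right)} = -34 - \frac{b}{4}$ ($x{\left(b \right)} = \frac{1}{2} - \frac{\left(-1\right) 9 - \left(-147 - b\right)}{4} = \frac{1}{2} - \frac{-9 + \left(147 + b\right)}{4} = \frac{1}{2} - \frac{138 + b}{4} = \frac{1}{2} - \left(\frac{69}{2} + \frac{b}{4}\right) = -34 - \frac{b}{4}$)
$\frac{114944}{-88} + \frac{496322}{x{\left(-693 \right)}} = \frac{114944}{-88} + \frac{496322}{-34 - - \frac{693}{4}} = 114944 \left(- \frac{1}{88}\right) + \frac{496322}{-34 + \frac{693}{4}} = - \frac{14368}{11} + \frac{496322}{\frac{557}{4}} = - \frac{14368}{11} + 496322 \cdot \frac{4}{557} = - \frac{14368}{11} + \frac{1985288}{557} = \frac{13835192}{6127}$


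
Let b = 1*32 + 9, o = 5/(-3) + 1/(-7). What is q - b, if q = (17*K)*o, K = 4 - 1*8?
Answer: 1723/21 ≈ 82.048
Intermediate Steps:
o = -38/21 (o = 5*(-⅓) + 1*(-⅐) = -5/3 - ⅐ = -38/21 ≈ -1.8095)
K = -4 (K = 4 - 8 = -4)
b = 41 (b = 32 + 9 = 41)
q = 2584/21 (q = (17*(-4))*(-38/21) = -68*(-38/21) = 2584/21 ≈ 123.05)
q - b = 2584/21 - 1*41 = 2584/21 - 41 = 1723/21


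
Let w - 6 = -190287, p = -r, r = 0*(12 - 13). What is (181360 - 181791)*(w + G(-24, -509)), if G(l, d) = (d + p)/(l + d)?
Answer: 43711702784/533 ≈ 8.2011e+7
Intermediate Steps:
r = 0 (r = 0*(-1) = 0)
p = 0 (p = -1*0 = 0)
w = -190281 (w = 6 - 190287 = -190281)
G(l, d) = d/(d + l) (G(l, d) = (d + 0)/(l + d) = d/(d + l))
(181360 - 181791)*(w + G(-24, -509)) = (181360 - 181791)*(-190281 - 509/(-509 - 24)) = -431*(-190281 - 509/(-533)) = -431*(-190281 - 509*(-1/533)) = -431*(-190281 + 509/533) = -431*(-101419264/533) = 43711702784/533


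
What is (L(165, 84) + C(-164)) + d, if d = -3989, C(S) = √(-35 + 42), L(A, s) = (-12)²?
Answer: -3845 + √7 ≈ -3842.4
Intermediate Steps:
L(A, s) = 144
C(S) = √7
(L(165, 84) + C(-164)) + d = (144 + √7) - 3989 = -3845 + √7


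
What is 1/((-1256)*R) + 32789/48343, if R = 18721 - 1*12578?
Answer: 252987022369/372995637544 ≈ 0.67826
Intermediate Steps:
R = 6143 (R = 18721 - 12578 = 6143)
1/((-1256)*R) + 32789/48343 = 1/(-1256*6143) + 32789/48343 = -1/1256*1/6143 + 32789*(1/48343) = -1/7715608 + 32789/48343 = 252987022369/372995637544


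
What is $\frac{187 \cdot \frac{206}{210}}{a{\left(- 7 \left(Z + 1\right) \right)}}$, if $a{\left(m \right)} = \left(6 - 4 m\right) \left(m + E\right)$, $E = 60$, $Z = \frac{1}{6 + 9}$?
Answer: $\frac{288915}{2967608} \approx 0.097356$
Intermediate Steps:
$Z = \frac{1}{15} \approx 0.066667$
$a{\left(m \right)} = \left(6 - 4 m\right) \left(60 + m\right)$ ($a{\left(m \right)} = \left(6 - 4 m\right) \left(m + 60\right) = \left(6 - 4 m\right) \left(60 + m\right)$)
$\frac{187 \cdot \frac{206}{210}}{a{\left(- 7 \left(Z + 1\right) \right)}} = \frac{187 \cdot \frac{206}{210}}{360 - 234 \left(- 7 \left(\frac{1}{15} + 1\right)\right) - 4 \left(- 7 \left(\frac{1}{15} + 1\right)\right)^{2}} = \frac{187 \cdot 206 \cdot \frac{1}{210}}{360 - 234 \left(\left(-7\right) \frac{16}{15}\right) - 4 \left(\left(-7\right) \frac{16}{15}\right)^{2}} = \frac{187 \cdot \frac{103}{105}}{360 - - \frac{8736}{5} - 4 \left(- \frac{112}{15}\right)^{2}} = \frac{19261}{105 \left(360 + \frac{8736}{5} - \frac{50176}{225}\right)} = \frac{19261}{105 \cdot \frac{423944}{225}} = \frac{19261}{105} \cdot \frac{225}{423944} = \frac{288915}{2967608}$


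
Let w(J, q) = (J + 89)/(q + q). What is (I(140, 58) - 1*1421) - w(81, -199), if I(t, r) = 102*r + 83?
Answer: 911107/199 ≈ 4578.4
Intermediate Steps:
I(t, r) = 83 + 102*r
w(J, q) = (89 + J)/(2*q) (w(J, q) = (89 + J)/((2*q)) = (89 + J)*(1/(2*q)) = (89 + J)/(2*q))
(I(140, 58) - 1*1421) - w(81, -199) = ((83 + 102*58) - 1*1421) - (89 + 81)/(2*(-199)) = ((83 + 5916) - 1421) - (-1)*170/(2*199) = (5999 - 1421) - 1*(-85/199) = 4578 + 85/199 = 911107/199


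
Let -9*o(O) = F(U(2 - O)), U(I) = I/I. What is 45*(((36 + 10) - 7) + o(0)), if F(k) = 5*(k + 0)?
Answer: 1730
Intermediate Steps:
U(I) = 1
F(k) = 5*k
o(O) = -5/9
45*(((36 + 10) - 7) + o(0)) = 45*(((36 + 10) - 7) - 5/9) = 45*((46 - 7) - 5/9) = 45*(39 - 5/9) = 45*(346/9) = 1730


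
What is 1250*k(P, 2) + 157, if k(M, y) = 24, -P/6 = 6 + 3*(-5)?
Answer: 30157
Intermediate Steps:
P = 54 (P = -6*(6 + 3*(-5)) = -6*(6 - 15) = -6*(-9) = 54)
1250*k(P, 2) + 157 = 1250*24 + 157 = 30000 + 157 = 30157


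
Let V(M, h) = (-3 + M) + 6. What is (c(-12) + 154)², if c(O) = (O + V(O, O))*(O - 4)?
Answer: 240100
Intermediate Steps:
V(M, h) = 3 + M
c(O) = (-4 + O)*(3 + 2*O) (c(O) = (O + (3 + O))*(O - 4) = (3 + 2*O)*(-4 + O) = (-4 + O)*(3 + 2*O))
(c(-12) + 154)² = ((-12 - 5*(-12) + 2*(-12)²) + 154)² = ((-12 + 60 + 2*144) + 154)² = ((-12 + 60 + 288) + 154)² = (336 + 154)² = 490² = 240100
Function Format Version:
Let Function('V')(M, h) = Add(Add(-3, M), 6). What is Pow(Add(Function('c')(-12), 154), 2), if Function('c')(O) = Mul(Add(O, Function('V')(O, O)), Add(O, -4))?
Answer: 240100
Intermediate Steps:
Function('V')(M, h) = Add(3, M)
Function('c')(O) = Mul(Add(-4, O), Add(3, Mul(2, O))) (Function('c')(O) = Mul(Add(O, Add(3, O)), Add(O, -4)) = Mul(Add(3, Mul(2, O)), Add(-4, O)) = Mul(Add(-4, O), Add(3, Mul(2, O))))
Pow(Add(Function('c')(-12), 154), 2) = Pow(Add(Add(-12, Mul(-5, -12), Mul(2, Pow(-12, 2))), 154), 2) = Pow(Add(Add(-12, 60, Mul(2, 144)), 154), 2) = Pow(Add(Add(-12, 60, 288), 154), 2) = Pow(Add(336, 154), 2) = Pow(490, 2) = 240100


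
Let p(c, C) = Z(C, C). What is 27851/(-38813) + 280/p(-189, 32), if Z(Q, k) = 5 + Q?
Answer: 265869/38813 ≈ 6.8500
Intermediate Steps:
p(c, C) = 5 + C
27851/(-38813) + 280/p(-189, 32) = 27851/(-38813) + 280/(5 + 32) = 27851*(-1/38813) + 280/37 = -27851/38813 + 280*(1/37) = -27851/38813 + 280/37 = 265869/38813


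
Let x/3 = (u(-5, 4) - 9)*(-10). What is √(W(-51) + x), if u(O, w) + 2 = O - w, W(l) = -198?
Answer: √402 ≈ 20.050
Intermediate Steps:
u(O, w) = -2 + O - w (u(O, w) = -2 + (O - w) = -2 + O - w)
x = 600 (x = 3*(((-2 - 5 - 1*4) - 9)*(-10)) = 3*(((-2 - 5 - 4) - 9)*(-10)) = 3*((-11 - 9)*(-10)) = 3*(-20*(-10)) = 3*200 = 600)
√(W(-51) + x) = √(-198 + 600) = √402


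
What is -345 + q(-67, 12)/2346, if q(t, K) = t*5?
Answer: -809705/2346 ≈ -345.14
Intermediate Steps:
q(t, K) = 5*t
-345 + q(-67, 12)/2346 = -345 + (5*(-67))/2346 = -345 - 335*1/2346 = -345 - 335/2346 = -809705/2346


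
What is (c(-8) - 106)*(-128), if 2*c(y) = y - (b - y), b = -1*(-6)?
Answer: 14976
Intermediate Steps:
b = 6
c(y) = -3 + y (c(y) = (y - (6 - y))/2 = (y + (-6 + y))/2 = (-6 + 2*y)/2 = -3 + y)
(c(-8) - 106)*(-128) = ((-3 - 8) - 106)*(-128) = (-11 - 106)*(-128) = -117*(-128) = 14976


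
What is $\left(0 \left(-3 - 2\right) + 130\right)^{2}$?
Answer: $16900$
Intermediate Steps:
$\left(0 \left(-3 - 2\right) + 130\right)^{2} = \left(0 \left(-5\right) + 130\right)^{2} = \left(0 + 130\right)^{2} = 130^{2} = 16900$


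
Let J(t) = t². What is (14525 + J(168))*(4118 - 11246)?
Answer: -304714872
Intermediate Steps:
(14525 + J(168))*(4118 - 11246) = (14525 + 168²)*(4118 - 11246) = (14525 + 28224)*(-7128) = 42749*(-7128) = -304714872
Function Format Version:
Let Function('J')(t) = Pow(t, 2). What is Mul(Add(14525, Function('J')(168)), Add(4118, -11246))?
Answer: -304714872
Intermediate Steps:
Mul(Add(14525, Function('J')(168)), Add(4118, -11246)) = Mul(Add(14525, Pow(168, 2)), Add(4118, -11246)) = Mul(Add(14525, 28224), -7128) = Mul(42749, -7128) = -304714872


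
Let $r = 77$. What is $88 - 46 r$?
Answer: $-3454$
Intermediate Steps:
$88 - 46 r = 88 - 3542 = -3454$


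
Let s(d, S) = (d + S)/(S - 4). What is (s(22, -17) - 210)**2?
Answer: 19492225/441 ≈ 44200.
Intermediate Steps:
s(d, S) = (S + d)/(-4 + S)
(s(22, -17) - 210)**2 = ((-17 + 22)/(-4 - 17) - 210)**2 = (5/(-21) - 210)**2 = (-1/21*5 - 210)**2 = (-5/21 - 210)**2 = (-4415/21)**2 = 19492225/441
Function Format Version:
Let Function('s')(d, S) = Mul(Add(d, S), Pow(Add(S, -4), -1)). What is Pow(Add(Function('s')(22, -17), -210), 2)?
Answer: Rational(19492225, 441) ≈ 44200.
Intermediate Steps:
Function('s')(d, S) = Mul(Pow(Add(-4, S), -1), Add(S, d)) (Function('s')(d, S) = Mul(Add(S, d), Pow(Add(-4, S), -1)) = Mul(Pow(Add(-4, S), -1), Add(S, d)))
Pow(Add(Function('s')(22, -17), -210), 2) = Pow(Add(Mul(Pow(Add(-4, -17), -1), Add(-17, 22)), -210), 2) = Pow(Add(Mul(Pow(-21, -1), 5), -210), 2) = Pow(Add(Mul(Rational(-1, 21), 5), -210), 2) = Pow(Add(Rational(-5, 21), -210), 2) = Pow(Rational(-4415, 21), 2) = Rational(19492225, 441)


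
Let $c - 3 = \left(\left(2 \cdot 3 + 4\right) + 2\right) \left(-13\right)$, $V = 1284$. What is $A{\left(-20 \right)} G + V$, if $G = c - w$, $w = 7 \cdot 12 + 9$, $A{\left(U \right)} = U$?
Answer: $6204$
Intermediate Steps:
$w = 93$ ($w = 84 + 9 = 93$)
$c = -153$ ($c = 3 + \left(\left(2 \cdot 3 + 4\right) + 2\right) \left(-13\right) = 3 + \left(\left(6 + 4\right) + 2\right) \left(-13\right) = 3 + \left(10 + 2\right) \left(-13\right) = 3 + 12 \left(-13\right) = 3 - 156 = -153$)
$G = -246$ ($G = -153 - 93 = -246$)
$A{\left(-20 \right)} G + V = \left(-20\right) \left(-246\right) + 1284 = 4920 + 1284 = 6204$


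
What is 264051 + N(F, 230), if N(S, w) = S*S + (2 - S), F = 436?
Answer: 453713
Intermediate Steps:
N(S, w) = 2 + S² - S (N(S, w) = S² + (2 - S) = 2 + S² - S)
264051 + N(F, 230) = 264051 + (2 + 436² - 1*436) = 264051 + (2 + 190096 - 436) = 264051 + 189662 = 453713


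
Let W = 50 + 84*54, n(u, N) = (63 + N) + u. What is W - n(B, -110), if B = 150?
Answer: 4483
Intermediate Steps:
n(u, N) = 63 + N + u
W = 4586 (W = 50 + 4536 = 4586)
W - n(B, -110) = 4586 - (63 - 110 + 150) = 4586 - 1*103 = 4586 - 103 = 4483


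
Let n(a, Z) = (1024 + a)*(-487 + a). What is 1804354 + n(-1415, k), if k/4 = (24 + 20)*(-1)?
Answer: 2548036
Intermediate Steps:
k = -176 (k = 4*((24 + 20)*(-1)) = 4*(44*(-1)) = 4*(-44) = -176)
n(a, Z) = (-487 + a)*(1024 + a)
1804354 + n(-1415, k) = 1804354 + (-498688 + (-1415)**2 + 537*(-1415)) = 1804354 + (-498688 + 2002225 - 759855) = 1804354 + 743682 = 2548036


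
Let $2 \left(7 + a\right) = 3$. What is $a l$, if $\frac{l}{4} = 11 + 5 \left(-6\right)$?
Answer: $418$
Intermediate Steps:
$l = -76$ ($l = 4 \left(11 + 5 \left(-6\right)\right) = 4 \left(11 - 30\right) = 4 \left(-19\right) = -76$)
$a = - \frac{11}{2}$ ($a = -7 + \frac{1}{2} \cdot 3 = -7 + \frac{3}{2} = - \frac{11}{2} \approx -5.5$)
$a l = \left(- \frac{11}{2}\right) \left(-76\right) = 418$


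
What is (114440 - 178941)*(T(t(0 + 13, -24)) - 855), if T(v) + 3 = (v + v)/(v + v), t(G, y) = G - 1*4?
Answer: 55277357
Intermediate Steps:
t(G, y) = -4 + G (t(G, y) = G - 4 = -4 + G)
T(v) = -2 (T(v) = -3 + (v + v)/(v + v) = -3 + (2*v)/((2*v)) = -3 + (2*v)*(1/(2*v)) = -3 + 1 = -2)
(114440 - 178941)*(T(t(0 + 13, -24)) - 855) = (114440 - 178941)*(-2 - 855) = -64501*(-857) = 55277357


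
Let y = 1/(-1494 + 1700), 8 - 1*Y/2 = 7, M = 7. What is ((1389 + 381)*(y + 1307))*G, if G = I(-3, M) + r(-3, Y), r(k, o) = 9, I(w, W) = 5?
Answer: 3335920770/103 ≈ 3.2388e+7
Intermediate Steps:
Y = 2 (Y = 16 - 2*7 = 16 - 14 = 2)
y = 1/206 ≈ 0.0048544
G = 14 (G = 5 + 9 = 14)
((1389 + 381)*(y + 1307))*G = ((1389 + 381)*(1/206 + 1307))*14 = (1770*(269243/206))*14 = (238280055/103)*14 = 3335920770/103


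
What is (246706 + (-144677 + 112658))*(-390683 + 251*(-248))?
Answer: -97238397597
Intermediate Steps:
(246706 + (-144677 + 112658))*(-390683 + 251*(-248)) = (246706 - 32019)*(-390683 - 62248) = 214687*(-452931) = -97238397597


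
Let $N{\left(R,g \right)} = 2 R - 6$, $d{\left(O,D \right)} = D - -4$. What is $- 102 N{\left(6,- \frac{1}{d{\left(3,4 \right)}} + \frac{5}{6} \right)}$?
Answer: $-612$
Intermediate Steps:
$d{\left(O,D \right)} = 4 + D$ ($d{\left(O,D \right)} = D + 4 = 4 + D$)
$N{\left(R,g \right)} = -6 + 2 R$
$- 102 N{\left(6,- \frac{1}{d{\left(3,4 \right)}} + \frac{5}{6} \right)} = - 102 \left(-6 + 2 \cdot 6\right) = - 102 \left(-6 + 12\right) = \left(-102\right) 6 = -612$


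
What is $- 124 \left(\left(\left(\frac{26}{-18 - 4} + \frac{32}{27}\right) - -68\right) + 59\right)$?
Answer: $- \frac{4677280}{297} \approx -15748.0$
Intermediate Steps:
$- 124 \left(\left(\left(\frac{26}{-18 - 4} + \frac{32}{27}\right) - -68\right) + 59\right) = - 124 \left(\left(\left(\frac{26}{-22} + 32 \cdot \frac{1}{27}\right) + 68\right) + 59\right) = - 124 \left(\left(\left(26 \left(- \frac{1}{22}\right) + \frac{32}{27}\right) + 68\right) + 59\right) = - 124 \left(\left(\left(- \frac{13}{11} + \frac{32}{27}\right) + 68\right) + 59\right) = - 124 \left(\left(\frac{1}{297} + 68\right) + 59\right) = - 124 \left(\frac{20197}{297} + 59\right) = \left(-124\right) \frac{37720}{297} = - \frac{4677280}{297}$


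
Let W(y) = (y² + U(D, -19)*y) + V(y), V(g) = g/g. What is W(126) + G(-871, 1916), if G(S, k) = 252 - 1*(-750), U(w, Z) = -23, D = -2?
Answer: 13981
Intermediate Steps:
V(g) = 1
G(S, k) = 1002 (G(S, k) = 252 + 750 = 1002)
W(y) = 1 + y² - 23*y (W(y) = (y² - 23*y) + 1 = 1 + y² - 23*y)
W(126) + G(-871, 1916) = (1 + 126² - 23*126) + 1002 = (1 + 15876 - 2898) + 1002 = 12979 + 1002 = 13981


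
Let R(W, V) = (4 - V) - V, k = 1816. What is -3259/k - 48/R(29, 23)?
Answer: -8285/12712 ≈ -0.65175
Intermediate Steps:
R(W, V) = 4 - 2*V
-3259/k - 48/R(29, 23) = -3259/1816 - 48/(4 - 2*23) = -3259*1/1816 - 48/(4 - 46) = -3259/1816 - 48/(-42) = -3259/1816 - 48*(-1/42) = -3259/1816 + 8/7 = -8285/12712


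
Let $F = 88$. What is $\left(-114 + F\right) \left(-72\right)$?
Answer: $1872$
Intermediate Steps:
$\left(-114 + F\right) \left(-72\right) = \left(-114 + 88\right) \left(-72\right) = \left(-26\right) \left(-72\right) = 1872$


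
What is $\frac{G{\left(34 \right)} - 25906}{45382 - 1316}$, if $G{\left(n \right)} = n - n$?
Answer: $- \frac{12953}{22033} \approx -0.58789$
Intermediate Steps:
$G{\left(n \right)} = 0$
$\frac{G{\left(34 \right)} - 25906}{45382 - 1316} = \frac{0 - 25906}{45382 - 1316} = - \frac{25906}{44066} = \left(-25906\right) \frac{1}{44066} = - \frac{12953}{22033}$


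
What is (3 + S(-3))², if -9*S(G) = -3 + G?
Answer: 121/9 ≈ 13.444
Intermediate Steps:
S(G) = ⅓ - G/9 (S(G) = -(-3 + G)/9 = ⅓ - G/9)
(3 + S(-3))² = (3 + (⅓ - ⅑*(-3)))² = (3 + (⅓ + ⅓))² = (3 + ⅔)² = (11/3)² = 121/9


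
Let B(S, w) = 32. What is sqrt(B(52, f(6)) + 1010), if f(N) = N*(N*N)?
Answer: sqrt(1042) ≈ 32.280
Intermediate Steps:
f(N) = N**3 (f(N) = N*N**2 = N**3)
sqrt(B(52, f(6)) + 1010) = sqrt(32 + 1010) = sqrt(1042)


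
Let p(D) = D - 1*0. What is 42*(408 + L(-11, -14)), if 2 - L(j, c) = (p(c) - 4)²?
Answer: 3612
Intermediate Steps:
p(D) = D (p(D) = D + 0 = D)
L(j, c) = 2 - (-4 + c)² (L(j, c) = 2 - (c - 4)² = 2 - (-4 + c)²)
42*(408 + L(-11, -14)) = 42*(408 + (2 - (-4 - 14)²)) = 42*(408 + (2 - 1*(-18)²)) = 42*(408 + (2 - 1*324)) = 42*(408 + (2 - 324)) = 42*(408 - 322) = 42*86 = 3612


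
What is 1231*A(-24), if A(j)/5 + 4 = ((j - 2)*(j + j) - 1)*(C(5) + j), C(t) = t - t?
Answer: -184231460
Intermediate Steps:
C(t) = 0
A(j) = -20 + 5*j*(-1 + 2*j*(-2 + j)) (A(j) = -20 + 5*(((j - 2)*(j + j) - 1)*(0 + j)) = -20 + 5*(((-2 + j)*(2*j) - 1)*j) = -20 + 5*((2*j*(-2 + j) - 1)*j) = -20 + 5*((-1 + 2*j*(-2 + j))*j) = -20 + 5*(j*(-1 + 2*j*(-2 + j))) = -20 + 5*j*(-1 + 2*j*(-2 + j)))
1231*A(-24) = 1231*(-20 - 20*(-24)**2 - 5*(-24) + 10*(-24)**3) = 1231*(-20 - 20*576 + 120 + 10*(-13824)) = 1231*(-20 - 11520 + 120 - 138240) = 1231*(-149660) = -184231460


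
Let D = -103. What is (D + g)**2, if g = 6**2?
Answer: 4489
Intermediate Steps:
g = 36
(D + g)**2 = (-103 + 36)**2 = (-67)**2 = 4489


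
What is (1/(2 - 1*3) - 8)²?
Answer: 81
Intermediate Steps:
(1/(2 - 1*3) - 8)² = (1/(2 - 3) - 8)² = (1/(-1) - 8)² = (-1 - 8)² = (-9)² = 81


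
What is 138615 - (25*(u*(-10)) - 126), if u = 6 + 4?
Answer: 141241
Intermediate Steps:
u = 10
138615 - (25*(u*(-10)) - 126) = 138615 - (25*(10*(-10)) - 126) = 138615 - (25*(-100) - 126) = 138615 - (-2500 - 126) = 138615 - 1*(-2626) = 138615 + 2626 = 141241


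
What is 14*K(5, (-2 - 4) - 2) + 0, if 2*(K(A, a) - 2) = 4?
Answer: 56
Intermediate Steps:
K(A, a) = 4 (K(A, a) = 2 + (½)*4 = 2 + 2 = 4)
14*K(5, (-2 - 4) - 2) + 0 = 14*4 + 0 = 56 + 0 = 56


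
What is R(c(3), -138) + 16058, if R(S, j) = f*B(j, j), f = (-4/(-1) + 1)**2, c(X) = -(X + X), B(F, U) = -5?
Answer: 15933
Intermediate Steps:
c(X) = -2*X
f = 25 (f = (-4*(-1) + 1)**2 = (4 + 1)**2 = 5**2 = 25)
R(S, j) = -125 (R(S, j) = 25*(-5) = -125)
R(c(3), -138) + 16058 = -125 + 16058 = 15933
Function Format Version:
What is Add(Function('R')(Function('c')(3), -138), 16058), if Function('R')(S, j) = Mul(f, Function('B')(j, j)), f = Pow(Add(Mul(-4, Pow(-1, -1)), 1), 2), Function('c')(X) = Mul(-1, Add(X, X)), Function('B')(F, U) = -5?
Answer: 15933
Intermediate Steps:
Function('c')(X) = Mul(-2, X) (Function('c')(X) = Mul(-1, Mul(2, X)) = Mul(-2, X))
f = 25 (f = Pow(Add(Mul(-4, -1), 1), 2) = Pow(Add(4, 1), 2) = Pow(5, 2) = 25)
Function('R')(S, j) = -125 (Function('R')(S, j) = Mul(25, -5) = -125)
Add(Function('R')(Function('c')(3), -138), 16058) = Add(-125, 16058) = 15933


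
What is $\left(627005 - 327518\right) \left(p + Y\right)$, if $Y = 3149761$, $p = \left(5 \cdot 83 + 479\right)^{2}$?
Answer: $1182673264539$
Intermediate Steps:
$p = 799236$ ($p = \left(415 + 479\right)^{2} = 894^{2} = 799236$)
$\left(627005 - 327518\right) \left(p + Y\right) = \left(627005 - 327518\right) \left(799236 + 3149761\right) = 299487 \cdot 3948997 = 1182673264539$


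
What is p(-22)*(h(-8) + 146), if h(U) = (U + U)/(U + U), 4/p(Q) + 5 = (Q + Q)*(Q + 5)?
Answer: 588/743 ≈ 0.79139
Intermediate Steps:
p(Q) = 4/(-5 + 2*Q*(5 + Q)) (p(Q) = 4/(-5 + (Q + Q)*(Q + 5)) = 4/(-5 + (2*Q)*(5 + Q)) = 4/(-5 + 2*Q*(5 + Q)))
h(U) = 1 (h(U) = (2*U)/((2*U)) = (2*U)*(1/(2*U)) = 1)
p(-22)*(h(-8) + 146) = (4/(-5 + 2*(-22)**2 + 10*(-22)))*(1 + 146) = (4/(-5 + 2*484 - 220))*147 = (4/(-5 + 968 - 220))*147 = (4/743)*147 = 588/743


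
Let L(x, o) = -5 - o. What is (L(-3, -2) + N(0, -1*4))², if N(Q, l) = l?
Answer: 49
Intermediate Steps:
(L(-3, -2) + N(0, -1*4))² = ((-5 - 1*(-2)) - 1*4)² = ((-5 + 2) - 4)² = (-3 - 4)² = (-7)² = 49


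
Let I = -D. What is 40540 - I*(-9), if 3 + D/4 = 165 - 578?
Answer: 55516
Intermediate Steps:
D = -1664 (D = -12 + 4*(165 - 578) = -12 + 4*(-413) = -12 - 1652 = -1664)
I = 1664 (I = -1*(-1664) = 1664)
40540 - I*(-9) = 40540 - 1664*(-9) = 40540 - 1*(-14976) = 40540 + 14976 = 55516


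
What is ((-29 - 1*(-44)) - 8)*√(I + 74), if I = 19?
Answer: 7*√93 ≈ 67.506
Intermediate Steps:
((-29 - 1*(-44)) - 8)*√(I + 74) = ((-29 - 1*(-44)) - 8)*√(19 + 74) = ((-29 + 44) - 8)*√93 = (15 - 8)*√93 = 7*√93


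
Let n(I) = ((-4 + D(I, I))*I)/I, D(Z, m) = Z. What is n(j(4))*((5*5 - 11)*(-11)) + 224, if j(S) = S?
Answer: 224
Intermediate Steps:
n(I) = -4 + I (n(I) = ((-4 + I)*I)/I = (I*(-4 + I))/I = -4 + I)
n(j(4))*((5*5 - 11)*(-11)) + 224 = (-4 + 4)*((5*5 - 11)*(-11)) + 224 = 0*((25 - 11)*(-11)) + 224 = 0*(14*(-11)) + 224 = 0*(-154) + 224 = 0 + 224 = 224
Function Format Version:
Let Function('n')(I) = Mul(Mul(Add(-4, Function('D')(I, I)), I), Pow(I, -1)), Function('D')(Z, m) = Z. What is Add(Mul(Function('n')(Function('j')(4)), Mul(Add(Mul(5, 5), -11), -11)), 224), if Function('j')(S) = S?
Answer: 224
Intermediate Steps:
Function('n')(I) = Add(-4, I) (Function('n')(I) = Mul(Mul(Add(-4, I), I), Pow(I, -1)) = Mul(Mul(I, Add(-4, I)), Pow(I, -1)) = Add(-4, I))
Add(Mul(Function('n')(Function('j')(4)), Mul(Add(Mul(5, 5), -11), -11)), 224) = Add(Mul(Add(-4, 4), Mul(Add(Mul(5, 5), -11), -11)), 224) = Add(Mul(0, Mul(Add(25, -11), -11)), 224) = Add(Mul(0, Mul(14, -11)), 224) = Add(Mul(0, -154), 224) = Add(0, 224) = 224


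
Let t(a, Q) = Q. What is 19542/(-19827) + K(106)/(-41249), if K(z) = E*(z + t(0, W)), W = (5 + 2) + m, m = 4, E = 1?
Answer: -20728403/20970357 ≈ -0.98846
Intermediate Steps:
W = 11 (W = (5 + 2) + 4 = 7 + 4 = 11)
K(z) = 11 + z (K(z) = 1*(z + 11) = 1*(11 + z) = 11 + z)
19542/(-19827) + K(106)/(-41249) = 19542/(-19827) + (11 + 106)/(-41249) = 19542*(-1/19827) + 117*(-1/41249) = -6514/6609 - 9/3173 = -20728403/20970357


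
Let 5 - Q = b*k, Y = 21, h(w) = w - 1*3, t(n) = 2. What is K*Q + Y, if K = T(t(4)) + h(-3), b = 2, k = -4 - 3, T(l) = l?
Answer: -55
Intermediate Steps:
h(w) = -3 + w (h(w) = w - 3 = -3 + w)
k = -7
K = -4 (K = 2 + (-3 - 3) = 2 - 6 = -4)
Q = 19 (Q = 5 - 2*(-7) = 5 - 1*(-14) = 5 + 14 = 19)
K*Q + Y = -4*19 + 21 = -76 + 21 = -55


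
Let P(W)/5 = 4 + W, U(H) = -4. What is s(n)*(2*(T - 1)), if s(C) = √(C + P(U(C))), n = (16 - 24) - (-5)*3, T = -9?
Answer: -20*√7 ≈ -52.915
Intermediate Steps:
P(W) = 20 + 5*W (P(W) = 5*(4 + W) = 20 + 5*W)
n = 7 (n = -8 - 1*(-15) = -8 + 15 = 7)
s(C) = √C (s(C) = √(C + (20 + 5*(-4))) = √(C + (20 - 20)) = √(C + 0) = √C)
s(n)*(2*(T - 1)) = √7*(2*(-9 - 1)) = √7*(2*(-10)) = √7*(-20) = -20*√7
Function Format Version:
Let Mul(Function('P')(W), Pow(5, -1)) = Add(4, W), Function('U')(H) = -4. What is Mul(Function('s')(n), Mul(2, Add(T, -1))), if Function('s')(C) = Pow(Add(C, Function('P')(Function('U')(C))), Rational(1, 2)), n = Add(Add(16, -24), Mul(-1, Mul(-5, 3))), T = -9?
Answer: Mul(-20, Pow(7, Rational(1, 2))) ≈ -52.915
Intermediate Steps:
Function('P')(W) = Add(20, Mul(5, W)) (Function('P')(W) = Mul(5, Add(4, W)) = Add(20, Mul(5, W)))
n = 7 (n = Add(-8, Mul(-1, -15)) = Add(-8, 15) = 7)
Function('s')(C) = Pow(C, Rational(1, 2)) (Function('s')(C) = Pow(Add(C, Add(20, Mul(5, -4))), Rational(1, 2)) = Pow(Add(C, Add(20, -20)), Rational(1, 2)) = Pow(Add(C, 0), Rational(1, 2)) = Pow(C, Rational(1, 2)))
Mul(Function('s')(n), Mul(2, Add(T, -1))) = Mul(Pow(7, Rational(1, 2)), Mul(2, Add(-9, -1))) = Mul(Pow(7, Rational(1, 2)), Mul(2, -10)) = Mul(Pow(7, Rational(1, 2)), -20) = Mul(-20, Pow(7, Rational(1, 2)))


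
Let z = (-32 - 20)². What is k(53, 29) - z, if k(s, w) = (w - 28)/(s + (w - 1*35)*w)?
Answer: -327185/121 ≈ -2704.0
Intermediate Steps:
z = 2704 (z = (-52)² = 2704)
k(s, w) = (-28 + w)/(s + w*(-35 + w)) (k(s, w) = (-28 + w)/(s + (w - 35)*w) = (-28 + w)/(s + (-35 + w)*w) = (-28 + w)/(s + w*(-35 + w)))
k(53, 29) - z = (-28 + 29)/(53 + 29² - 35*29) - 1*2704 = 1/(53 + 841 - 1015) - 2704 = 1/(-121) - 2704 = -1/121*1 - 2704 = -1/121 - 2704 = -327185/121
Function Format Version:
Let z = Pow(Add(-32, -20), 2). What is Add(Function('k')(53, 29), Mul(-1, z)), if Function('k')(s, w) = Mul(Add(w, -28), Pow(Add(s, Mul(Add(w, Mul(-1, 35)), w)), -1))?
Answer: Rational(-327185, 121) ≈ -2704.0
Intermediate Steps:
z = 2704 (z = Pow(-52, 2) = 2704)
Function('k')(s, w) = Mul(Pow(Add(s, Mul(w, Add(-35, w))), -1), Add(-28, w)) (Function('k')(s, w) = Mul(Add(-28, w), Pow(Add(s, Mul(Add(w, -35), w)), -1)) = Mul(Add(-28, w), Pow(Add(s, Mul(Add(-35, w), w)), -1)) = Mul(Add(-28, w), Pow(Add(s, Mul(w, Add(-35, w))), -1)) = Mul(Pow(Add(s, Mul(w, Add(-35, w))), -1), Add(-28, w)))
Add(Function('k')(53, 29), Mul(-1, z)) = Add(Mul(Pow(Add(53, Pow(29, 2), Mul(-35, 29)), -1), Add(-28, 29)), Mul(-1, 2704)) = Add(Mul(Pow(Add(53, 841, -1015), -1), 1), -2704) = Add(Mul(Pow(-121, -1), 1), -2704) = Add(Mul(Rational(-1, 121), 1), -2704) = Add(Rational(-1, 121), -2704) = Rational(-327185, 121)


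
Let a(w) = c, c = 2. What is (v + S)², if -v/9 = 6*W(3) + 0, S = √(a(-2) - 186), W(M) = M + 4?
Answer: 142700 - 1512*I*√46 ≈ 1.427e+5 - 10255.0*I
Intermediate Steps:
W(M) = 4 + M
a(w) = 2
S = 2*I*√46 (S = √(2 - 186) = √(-184) = 2*I*√46 ≈ 13.565*I)
v = -378 (v = -9*(6*(4 + 3) + 0) = -9*(6*7 + 0) = -9*(42 + 0) = -9*42 = -378)
(v + S)² = (-378 + 2*I*√46)²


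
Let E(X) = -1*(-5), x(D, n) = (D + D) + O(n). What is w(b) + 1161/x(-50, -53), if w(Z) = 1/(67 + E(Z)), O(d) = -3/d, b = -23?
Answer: -4425079/381384 ≈ -11.603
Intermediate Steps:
x(D, n) = -3/n + 2*D (x(D, n) = (D + D) - 3/n = 2*D - 3/n = -3/n + 2*D)
E(X) = 5
w(Z) = 1/72 (w(Z) = 1/(67 + 5) = 1/72)
w(b) + 1161/x(-50, -53) = 1/72 + 1161/(-3/(-53) + 2*(-50)) = 1/72 + 1161/(-3*(-1/53) - 100) = 1/72 + 1161/(3/53 - 100) = 1/72 + 1161/(-5297/53) = 1/72 + 1161*(-53/5297) = 1/72 - 61533/5297 = -4425079/381384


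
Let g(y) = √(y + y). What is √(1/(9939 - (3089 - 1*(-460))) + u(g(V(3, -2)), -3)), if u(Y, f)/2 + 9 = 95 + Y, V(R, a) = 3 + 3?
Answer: √(780347510 + 18147600*√3)/2130 ≈ 13.376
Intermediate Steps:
V(R, a) = 6
g(y) = √2*√y (g(y) = √(2*y) = √2*√y)
u(Y, f) = 172 + 2*Y (u(Y, f) = -18 + 2*(95 + Y) = -18 + (190 + 2*Y) = 172 + 2*Y)
√(1/(9939 - (3089 - 1*(-460))) + u(g(V(3, -2)), -3)) = √(1/(9939 - (3089 - 1*(-460))) + (172 + 2*(√2*√6))) = √(1/(9939 - (3089 + 460)) + (172 + 2*(2*√3))) = √(1/(9939 - 1*3549) + (172 + 4*√3)) = √(1/(9939 - 3549) + (172 + 4*√3)) = √(1/6390 + (172 + 4*√3)) = √(1099081/6390 + 4*√3)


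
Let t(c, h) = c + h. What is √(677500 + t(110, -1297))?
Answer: √676313 ≈ 822.38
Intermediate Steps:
√(677500 + t(110, -1297)) = √(677500 + (110 - 1297)) = √(677500 - 1187) = √676313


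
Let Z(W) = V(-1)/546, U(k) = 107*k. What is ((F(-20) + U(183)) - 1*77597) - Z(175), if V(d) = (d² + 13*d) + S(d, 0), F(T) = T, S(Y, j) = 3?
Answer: -10562549/182 ≈ -58036.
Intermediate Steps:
V(d) = 3 + d² + 13*d (V(d) = (d² + 13*d) + 3 = 3 + d² + 13*d)
Z(W) = -3/182 (Z(W) = (3 + (-1)² + 13*(-1))/546 = (3 + 1 - 13)*(1/546) = -9*1/546 = -3/182)
((F(-20) + U(183)) - 1*77597) - Z(175) = ((-20 + 107*183) - 1*77597) - 1*(-3/182) = ((-20 + 19581) - 77597) + 3/182 = (19561 - 77597) + 3/182 = -58036 + 3/182 = -10562549/182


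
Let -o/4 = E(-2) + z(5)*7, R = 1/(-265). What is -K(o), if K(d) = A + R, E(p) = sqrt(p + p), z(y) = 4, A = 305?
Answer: -80824/265 ≈ -305.00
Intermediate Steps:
R = -1/265 ≈ -0.0037736
E(p) = sqrt(2)*sqrt(p) (E(p) = sqrt(2*p) = sqrt(2)*sqrt(p))
o = -112 - 8*I (o = -4*(sqrt(2)*sqrt(-2) + 4*7) = -4*(sqrt(2)*(I*sqrt(2)) + 28) = -4*(2*I + 28) = -4*(28 + 2*I) = -112 - 8*I ≈ -112.0 - 8.0*I)
K(d) = 80824/265 (K(d) = 305 - 1/265 = 80824/265)
-K(o) = -1*80824/265 = -80824/265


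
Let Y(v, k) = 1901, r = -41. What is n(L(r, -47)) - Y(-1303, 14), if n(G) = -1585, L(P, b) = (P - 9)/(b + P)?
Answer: -3486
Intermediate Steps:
L(P, b) = (-9 + P)/(P + b)
n(L(r, -47)) - Y(-1303, 14) = -1585 - 1*1901 = -1585 - 1901 = -3486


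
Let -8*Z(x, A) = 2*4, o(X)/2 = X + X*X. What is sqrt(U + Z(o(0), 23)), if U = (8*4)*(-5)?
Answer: I*sqrt(161) ≈ 12.689*I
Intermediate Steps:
o(X) = 2*X + 2*X**2 (o(X) = 2*(X + X*X) = 2*(X + X**2) = 2*X + 2*X**2)
Z(x, A) = -1 (Z(x, A) = -4/4 = -1/8*8 = -1)
U = -160 (U = 32*(-5) = -160)
sqrt(U + Z(o(0), 23)) = sqrt(-160 - 1) = sqrt(-161) = I*sqrt(161)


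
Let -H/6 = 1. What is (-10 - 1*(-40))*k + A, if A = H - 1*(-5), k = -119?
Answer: -3571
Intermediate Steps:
H = -6 (H = -6*1 = -6)
A = -1 (A = -6 - 1*(-5) = -6 + 5 = -1)
(-10 - 1*(-40))*k + A = (-10 - 1*(-40))*(-119) - 1 = (-10 + 40)*(-119) - 1 = 30*(-119) - 1 = -3570 - 1 = -3571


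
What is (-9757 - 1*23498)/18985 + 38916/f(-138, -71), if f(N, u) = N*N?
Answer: 25486/87331 ≈ 0.29183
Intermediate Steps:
f(N, u) = N**2
(-9757 - 1*23498)/18985 + 38916/f(-138, -71) = (-9757 - 1*23498)/18985 + 38916/((-138)**2) = (-9757 - 23498)*(1/18985) + 38916/19044 = -33255*1/18985 + 38916*(1/19044) = -6651/3797 + 47/23 = 25486/87331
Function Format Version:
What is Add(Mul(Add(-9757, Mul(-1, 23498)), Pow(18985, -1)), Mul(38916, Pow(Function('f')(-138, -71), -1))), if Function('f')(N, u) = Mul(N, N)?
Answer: Rational(25486, 87331) ≈ 0.29183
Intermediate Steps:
Function('f')(N, u) = Pow(N, 2)
Add(Mul(Add(-9757, Mul(-1, 23498)), Pow(18985, -1)), Mul(38916, Pow(Function('f')(-138, -71), -1))) = Add(Mul(Add(-9757, Mul(-1, 23498)), Pow(18985, -1)), Mul(38916, Pow(Pow(-138, 2), -1))) = Add(Mul(Add(-9757, -23498), Rational(1, 18985)), Mul(38916, Pow(19044, -1))) = Add(Mul(-33255, Rational(1, 18985)), Mul(38916, Rational(1, 19044))) = Add(Rational(-6651, 3797), Rational(47, 23)) = Rational(25486, 87331)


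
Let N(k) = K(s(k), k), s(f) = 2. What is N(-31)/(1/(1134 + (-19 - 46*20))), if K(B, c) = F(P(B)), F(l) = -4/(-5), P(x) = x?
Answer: 156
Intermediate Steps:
F(l) = ⅘ (F(l) = -4*(-⅕) = ⅘)
K(B, c) = ⅘
N(k) = ⅘
N(-31)/(1/(1134 + (-19 - 46*20))) = 4/(5*(1/(1134 + (-19 - 46*20)))) = 4/(5*(1/(1134 + (-19 - 920)))) = 4/(5*(1/(1134 - 939))) = 4/(5*(1/195)) = (⅘)*195 = 156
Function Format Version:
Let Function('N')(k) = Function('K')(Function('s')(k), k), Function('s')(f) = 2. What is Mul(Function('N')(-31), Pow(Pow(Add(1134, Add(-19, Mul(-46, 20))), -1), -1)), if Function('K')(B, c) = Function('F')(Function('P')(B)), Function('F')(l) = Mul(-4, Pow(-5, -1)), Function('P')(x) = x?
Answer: 156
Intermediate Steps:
Function('F')(l) = Rational(4, 5) (Function('F')(l) = Mul(-4, Rational(-1, 5)) = Rational(4, 5))
Function('K')(B, c) = Rational(4, 5)
Function('N')(k) = Rational(4, 5)
Mul(Function('N')(-31), Pow(Pow(Add(1134, Add(-19, Mul(-46, 20))), -1), -1)) = Mul(Rational(4, 5), Pow(Pow(Add(1134, Add(-19, Mul(-46, 20))), -1), -1)) = Mul(Rational(4, 5), Pow(Pow(Add(1134, Add(-19, -920)), -1), -1)) = Mul(Rational(4, 5), Pow(Pow(Add(1134, -939), -1), -1)) = Mul(Rational(4, 5), Pow(Pow(195, -1), -1)) = Mul(Rational(4, 5), Pow(Rational(1, 195), -1)) = Mul(Rational(4, 5), 195) = 156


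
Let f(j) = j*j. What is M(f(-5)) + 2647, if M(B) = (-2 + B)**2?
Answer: 3176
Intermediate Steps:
f(j) = j**2
M(f(-5)) + 2647 = (-2 + (-5)**2)**2 + 2647 = (-2 + 25)**2 + 2647 = 23**2 + 2647 = 529 + 2647 = 3176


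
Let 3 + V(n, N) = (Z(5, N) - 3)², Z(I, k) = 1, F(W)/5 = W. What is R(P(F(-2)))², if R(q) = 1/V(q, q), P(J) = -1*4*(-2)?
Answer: 1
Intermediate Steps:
F(W) = 5*W
V(n, N) = 1 (V(n, N) = -3 + (1 - 3)² = -3 + (-2)² = -3 + 4 = 1)
P(J) = 8 (P(J) = -4*(-2) = 8)
R(q) = 1 (R(q) = 1/1 = 1)
R(P(F(-2)))² = 1² = 1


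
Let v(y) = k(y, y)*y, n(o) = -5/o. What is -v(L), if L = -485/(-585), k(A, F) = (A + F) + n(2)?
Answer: 19109/27378 ≈ 0.69797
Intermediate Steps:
k(A, F) = -5/2 + A + F (k(A, F) = (A + F) - 5/2 = -5/2 + A + F)
L = 97/117 (L = -485*(-1/585) = 97/117 ≈ 0.82906)
v(y) = y*(-5/2 + 2*y) (v(y) = (-5/2 + y + y)*y = (-5/2 + 2*y)*y = y*(-5/2 + 2*y))
-v(L) = -97*(-5 + 4*(97/117))/(2*117) = -97*(-5 + 388/117)/(2*117) = -97*(-197)/(2*117*117) = -1*(-19109/27378) = 19109/27378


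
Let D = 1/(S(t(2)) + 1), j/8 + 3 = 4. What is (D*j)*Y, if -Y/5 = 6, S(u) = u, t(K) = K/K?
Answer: -120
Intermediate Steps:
t(K) = 1
j = 8 (j = -24 + 8*4 = -24 + 32 = 8)
Y = -30 (Y = -5*6 = -30)
D = ½ (D = 1/(1 + 1) = 1/2 = ½ ≈ 0.50000)
(D*j)*Y = ((½)*8)*(-30) = 4*(-30) = -120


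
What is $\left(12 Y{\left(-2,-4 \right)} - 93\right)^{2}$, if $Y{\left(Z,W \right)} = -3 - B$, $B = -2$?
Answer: $11025$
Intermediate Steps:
$Y{\left(Z,W \right)} = -1$ ($Y{\left(Z,W \right)} = -3 - -2 = -3 + 2 = -1$)
$\left(12 Y{\left(-2,-4 \right)} - 93\right)^{2} = \left(12 \left(-1\right) - 93\right)^{2} = \left(-12 - 93\right)^{2} = \left(-105\right)^{2} = 11025$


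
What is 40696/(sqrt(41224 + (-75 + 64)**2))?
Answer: 40696*sqrt(41345)/41345 ≈ 200.14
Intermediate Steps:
40696/(sqrt(41224 + (-75 + 64)**2)) = 40696/(sqrt(41224 + (-11)**2)) = 40696/(sqrt(41224 + 121)) = 40696/(sqrt(41345)) = 40696*(sqrt(41345)/41345) = 40696*sqrt(41345)/41345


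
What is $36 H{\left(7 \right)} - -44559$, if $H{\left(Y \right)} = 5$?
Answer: $44739$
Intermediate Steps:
$36 H{\left(7 \right)} - -44559 = 36 \cdot 5 - -44559 = 180 + 44559 = 44739$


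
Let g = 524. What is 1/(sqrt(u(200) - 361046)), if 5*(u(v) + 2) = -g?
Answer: -I*sqrt(2257205)/902882 ≈ -0.001664*I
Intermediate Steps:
u(v) = -534/5 (u(v) = -2 + (-1*524)/5 = -2 + (1/5)*(-524) = -2 - 524/5 = -534/5)
1/(sqrt(u(200) - 361046)) = 1/(sqrt(-534/5 - 361046)) = 1/(sqrt(-1805764/5)) = 1/(2*I*sqrt(2257205)/5) = -I*sqrt(2257205)/902882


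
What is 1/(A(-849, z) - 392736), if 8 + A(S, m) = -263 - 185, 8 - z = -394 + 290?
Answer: -1/393192 ≈ -2.5433e-6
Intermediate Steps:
z = 112 (z = 8 - (-394 + 290) = 8 - 1*(-104) = 8 + 104 = 112)
A(S, m) = -456 (A(S, m) = -8 + (-263 - 185) = -8 - 448 = -456)
1/(A(-849, z) - 392736) = 1/(-456 - 392736) = 1/(-393192) = -1/393192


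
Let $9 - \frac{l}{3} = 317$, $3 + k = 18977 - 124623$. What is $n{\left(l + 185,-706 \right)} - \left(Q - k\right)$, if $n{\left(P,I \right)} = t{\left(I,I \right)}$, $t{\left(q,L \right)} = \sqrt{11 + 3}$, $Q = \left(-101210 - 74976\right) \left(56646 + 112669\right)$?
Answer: $29830826941 + \sqrt{14} \approx 2.9831 \cdot 10^{10}$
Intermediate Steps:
$Q = -29830932590$ ($Q = \left(-176186\right) 169315 = -29830932590$)
$k = -105649$ ($k = -3 + \left(18977 - 124623\right) = -3 - 105646 = -105649$)
$l = -924$ ($l = 27 - 951 = -924$)
$t{\left(q,L \right)} = \sqrt{14}$
$n{\left(P,I \right)} = \sqrt{14}$
$n{\left(l + 185,-706 \right)} - \left(Q - k\right) = \sqrt{14} - \left(-29830932590 - -105649\right) = \sqrt{14} - \left(-29830932590 + 105649\right) = \sqrt{14} - -29830826941 = \sqrt{14} + 29830826941 = 29830826941 + \sqrt{14}$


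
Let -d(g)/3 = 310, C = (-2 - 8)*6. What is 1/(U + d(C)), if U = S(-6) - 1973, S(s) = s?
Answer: -1/2909 ≈ -0.00034376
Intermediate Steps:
C = -60 (C = -10*6 = -60)
d(g) = -930 (d(g) = -3*310 = -930)
U = -1979 (U = -6 - 1973 = -1979)
1/(U + d(C)) = 1/(-1979 - 930) = 1/(-2909) = -1/2909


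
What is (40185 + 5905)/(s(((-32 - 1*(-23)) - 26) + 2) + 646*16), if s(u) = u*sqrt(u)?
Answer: 476386240/106868833 + 1520970*I*sqrt(33)/106868833 ≈ 4.4577 + 0.081757*I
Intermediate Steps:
s(u) = u**(3/2)
(40185 + 5905)/(s(((-32 - 1*(-23)) - 26) + 2) + 646*16) = (40185 + 5905)/((((-32 - 1*(-23)) - 26) + 2)**(3/2) + 646*16) = 46090/((((-32 + 23) - 26) + 2)**(3/2) + 10336) = 46090/(((-9 - 26) + 2)**(3/2) + 10336) = 46090/((-35 + 2)**(3/2) + 10336) = 46090/((-33)**(3/2) + 10336) = 46090/(-33*I*sqrt(33) + 10336) = 46090/(10336 - 33*I*sqrt(33))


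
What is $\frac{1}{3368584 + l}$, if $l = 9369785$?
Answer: $\frac{1}{12738369} \approx 7.8503 \cdot 10^{-8}$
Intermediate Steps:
$\frac{1}{3368584 + l} = \frac{1}{3368584 + 9369785} = \frac{1}{12738369}$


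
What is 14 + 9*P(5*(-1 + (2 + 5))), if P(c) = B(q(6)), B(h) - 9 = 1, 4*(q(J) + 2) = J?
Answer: 104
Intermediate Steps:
q(J) = -2 + J/4
B(h) = 10 (B(h) = 9 + 1 = 10)
P(c) = 10
14 + 9*P(5*(-1 + (2 + 5))) = 14 + 9*10 = 14 + 90 = 104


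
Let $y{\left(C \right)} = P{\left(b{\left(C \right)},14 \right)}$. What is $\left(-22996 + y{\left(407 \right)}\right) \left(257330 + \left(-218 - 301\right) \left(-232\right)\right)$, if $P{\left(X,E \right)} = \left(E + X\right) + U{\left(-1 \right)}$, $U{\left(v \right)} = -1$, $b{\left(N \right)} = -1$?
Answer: $-8681930192$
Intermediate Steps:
$P{\left(X,E \right)} = -1 + E + X$ ($P{\left(X,E \right)} = \left(E + X\right) - 1 = -1 + E + X$)
$y{\left(C \right)} = 12$ ($y{\left(C \right)} = -1 + 14 - 1 = 12$)
$\left(-22996 + y{\left(407 \right)}\right) \left(257330 + \left(-218 - 301\right) \left(-232\right)\right) = \left(-22996 + 12\right) \left(257330 + \left(-218 - 301\right) \left(-232\right)\right) = - 22984 \left(257330 - -120408\right) = - 22984 \left(257330 + 120408\right) = \left(-22984\right) 377738 = -8681930192$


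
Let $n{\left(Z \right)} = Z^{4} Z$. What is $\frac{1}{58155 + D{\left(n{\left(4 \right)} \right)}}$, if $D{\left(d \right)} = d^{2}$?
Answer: $\frac{1}{1106731} \approx 9.0356 \cdot 10^{-7}$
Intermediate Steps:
$n{\left(Z \right)} = Z^{5}$
$\frac{1}{58155 + D{\left(n{\left(4 \right)} \right)}} = \frac{1}{58155 + \left(4^{5}\right)^{2}} = \frac{1}{58155 + 1024^{2}} = \frac{1}{58155 + 1048576} = \frac{1}{1106731}$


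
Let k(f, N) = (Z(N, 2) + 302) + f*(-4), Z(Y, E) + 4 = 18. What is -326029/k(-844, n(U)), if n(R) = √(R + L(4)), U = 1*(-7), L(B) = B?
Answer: -326029/3692 ≈ -88.307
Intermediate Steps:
U = -7
Z(Y, E) = 14 (Z(Y, E) = -4 + 18 = 14)
n(R) = √(4 + R) (n(R) = √(R + 4) = √(4 + R))
k(f, N) = 316 - 4*f (k(f, N) = (14 + 302) + f*(-4) = 316 - 4*f)
-326029/k(-844, n(U)) = -326029/(316 - 4*(-844)) = -326029/(316 + 3376) = -326029/3692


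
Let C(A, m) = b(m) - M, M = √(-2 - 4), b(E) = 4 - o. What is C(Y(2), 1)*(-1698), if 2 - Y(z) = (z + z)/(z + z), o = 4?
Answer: 1698*I*√6 ≈ 4159.2*I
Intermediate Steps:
Y(z) = 1 (Y(z) = 2 - (z + z)/(z + z) = 2 - 2*z/(2*z) = 2 - 2*z*1/(2*z) = 2 - 1*1 = 2 - 1 = 1)
b(E) = 0 (b(E) = 4 - 1*4 = 4 - 4 = 0)
M = I*√6 (M = √(-6) = I*√6 ≈ 2.4495*I)
C(A, m) = -I*√6 (C(A, m) = 0 - I*√6 = -I*√6)
C(Y(2), 1)*(-1698) = -I*√6*(-1698) = 1698*I*√6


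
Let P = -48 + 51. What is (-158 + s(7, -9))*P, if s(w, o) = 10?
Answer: -444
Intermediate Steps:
P = 3
(-158 + s(7, -9))*P = (-158 + 10)*3 = -148*3 = -444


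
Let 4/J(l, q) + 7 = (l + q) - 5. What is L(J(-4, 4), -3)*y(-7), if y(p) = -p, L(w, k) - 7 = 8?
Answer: 105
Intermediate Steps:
J(l, q) = 4/(-12 + l + q) (J(l, q) = 4/(-7 + ((l + q) - 5)) = 4/(-7 + (-5 + l + q)) = 4/(-12 + l + q))
L(w, k) = 15 (L(w, k) = 7 + 8 = 15)
L(J(-4, 4), -3)*y(-7) = 15*(-1*(-7)) = 15*7 = 105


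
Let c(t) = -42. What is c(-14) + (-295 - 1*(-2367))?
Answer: 2030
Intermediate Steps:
c(-14) + (-295 - 1*(-2367)) = -42 + (-295 - 1*(-2367)) = -42 + (-295 + 2367) = -42 + 2072 = 2030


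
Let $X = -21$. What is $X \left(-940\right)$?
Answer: $19740$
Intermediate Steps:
$X \left(-940\right) = \left(-21\right) \left(-940\right) = 19740$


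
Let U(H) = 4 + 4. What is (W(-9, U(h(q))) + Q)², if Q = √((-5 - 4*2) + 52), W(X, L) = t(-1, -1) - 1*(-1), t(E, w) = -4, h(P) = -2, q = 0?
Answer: (-3 + √39)² ≈ 10.530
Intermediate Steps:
U(H) = 8
W(X, L) = -3 (W(X, L) = -4 - 1*(-1) = -4 + 1 = -3)
Q = √39 (Q = √((-5 - 8) + 52) = √(-13 + 52) = √39 ≈ 6.2450)
(W(-9, U(h(q))) + Q)² = (-3 + √39)²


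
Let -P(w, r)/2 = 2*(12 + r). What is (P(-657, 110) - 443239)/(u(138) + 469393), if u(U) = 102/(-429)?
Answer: -63452961/67123165 ≈ -0.94532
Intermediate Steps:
u(U) = -34/143 (u(U) = 102*(-1/429) = -34/143)
P(w, r) = -48 - 4*r (P(w, r) = -4*(12 + r) = -2*(24 + 2*r) = -48 - 4*r)
(P(-657, 110) - 443239)/(u(138) + 469393) = ((-48 - 4*110) - 443239)/(-34/143 + 469393) = ((-48 - 440) - 443239)/(67123165/143) = (-488 - 443239)*(143/67123165) = -443727*143/67123165 = -63452961/67123165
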